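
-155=-155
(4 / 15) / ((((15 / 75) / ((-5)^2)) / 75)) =2500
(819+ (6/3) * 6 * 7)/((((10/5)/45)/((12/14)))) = 17415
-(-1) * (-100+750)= 650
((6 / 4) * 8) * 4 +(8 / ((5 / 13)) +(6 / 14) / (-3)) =2403 / 35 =68.66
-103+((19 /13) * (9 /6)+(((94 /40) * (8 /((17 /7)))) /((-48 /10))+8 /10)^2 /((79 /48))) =-4470135559 /44520450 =-100.41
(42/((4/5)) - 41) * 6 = 69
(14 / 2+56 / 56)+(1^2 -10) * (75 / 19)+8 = -371 / 19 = -19.53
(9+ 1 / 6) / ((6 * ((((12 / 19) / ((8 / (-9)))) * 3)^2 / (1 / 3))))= 19855 / 177147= 0.11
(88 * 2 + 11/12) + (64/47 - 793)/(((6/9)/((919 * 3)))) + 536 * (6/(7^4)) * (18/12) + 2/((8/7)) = -2216522383339/677082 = -3273639.51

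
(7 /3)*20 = 140 /3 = 46.67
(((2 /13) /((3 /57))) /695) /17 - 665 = -102140637 /153595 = -665.00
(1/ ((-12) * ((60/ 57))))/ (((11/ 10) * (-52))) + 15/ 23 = 206357/ 315744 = 0.65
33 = 33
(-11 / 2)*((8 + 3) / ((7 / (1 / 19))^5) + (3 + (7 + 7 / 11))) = -2434524059801 / 41615795893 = -58.50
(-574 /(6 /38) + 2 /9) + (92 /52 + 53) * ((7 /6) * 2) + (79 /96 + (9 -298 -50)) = -14397527 /3744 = -3845.49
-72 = -72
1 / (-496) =-1 / 496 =-0.00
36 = 36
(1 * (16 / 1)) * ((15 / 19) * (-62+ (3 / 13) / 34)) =-3288120 / 4199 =-783.07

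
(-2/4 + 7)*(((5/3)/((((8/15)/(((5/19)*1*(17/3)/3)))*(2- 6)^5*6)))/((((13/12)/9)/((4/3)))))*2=-2125/58368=-0.04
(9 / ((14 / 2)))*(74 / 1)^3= 3647016 / 7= 521002.29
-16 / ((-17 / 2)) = 32 / 17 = 1.88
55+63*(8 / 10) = 105.40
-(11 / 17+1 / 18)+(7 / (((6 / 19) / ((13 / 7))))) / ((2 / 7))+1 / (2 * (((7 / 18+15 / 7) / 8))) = 28300379 / 195228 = 144.96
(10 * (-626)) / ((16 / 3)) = -4695 / 4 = -1173.75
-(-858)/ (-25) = -858/ 25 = -34.32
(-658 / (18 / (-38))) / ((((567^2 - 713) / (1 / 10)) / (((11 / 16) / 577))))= 68761 / 133263181440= 0.00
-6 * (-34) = 204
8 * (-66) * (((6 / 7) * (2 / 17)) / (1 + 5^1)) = -1056 / 119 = -8.87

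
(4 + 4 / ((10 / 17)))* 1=54 / 5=10.80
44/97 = 0.45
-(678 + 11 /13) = -8825 /13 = -678.85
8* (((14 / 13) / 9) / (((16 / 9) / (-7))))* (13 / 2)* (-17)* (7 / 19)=5831 / 38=153.45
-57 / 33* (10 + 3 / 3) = -19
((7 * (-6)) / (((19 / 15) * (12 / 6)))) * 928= -292320 / 19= -15385.26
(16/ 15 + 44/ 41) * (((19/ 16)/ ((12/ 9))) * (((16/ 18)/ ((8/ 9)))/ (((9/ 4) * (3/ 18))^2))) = 25004/ 1845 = 13.55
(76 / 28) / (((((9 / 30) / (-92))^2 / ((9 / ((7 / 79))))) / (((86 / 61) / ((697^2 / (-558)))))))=-60966181843200 / 1452083101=-41985.33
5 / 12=0.42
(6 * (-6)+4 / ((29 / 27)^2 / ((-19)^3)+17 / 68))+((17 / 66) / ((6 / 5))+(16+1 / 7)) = -50303964031 / 13851259884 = -3.63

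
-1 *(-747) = 747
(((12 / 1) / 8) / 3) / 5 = 1 / 10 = 0.10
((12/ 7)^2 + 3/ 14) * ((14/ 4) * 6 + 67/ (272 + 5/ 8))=4772711/ 71246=66.99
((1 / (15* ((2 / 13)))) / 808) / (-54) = -0.00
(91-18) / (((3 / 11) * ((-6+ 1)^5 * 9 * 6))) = -803 / 506250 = -0.00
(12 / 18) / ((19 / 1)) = 2 / 57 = 0.04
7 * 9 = 63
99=99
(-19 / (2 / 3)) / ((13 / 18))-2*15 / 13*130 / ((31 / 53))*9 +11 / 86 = -161349025 / 34658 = -4655.46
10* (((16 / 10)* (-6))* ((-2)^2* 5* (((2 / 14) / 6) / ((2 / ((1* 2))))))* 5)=-1600 / 7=-228.57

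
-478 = -478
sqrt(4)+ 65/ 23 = 111/ 23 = 4.83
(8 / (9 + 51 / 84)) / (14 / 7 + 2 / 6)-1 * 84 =-22500 / 269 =-83.64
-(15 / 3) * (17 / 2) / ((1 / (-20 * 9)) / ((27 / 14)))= 103275 / 7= 14753.57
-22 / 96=-11 / 48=-0.23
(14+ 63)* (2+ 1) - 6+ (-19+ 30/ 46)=4753/ 23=206.65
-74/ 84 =-37/ 42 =-0.88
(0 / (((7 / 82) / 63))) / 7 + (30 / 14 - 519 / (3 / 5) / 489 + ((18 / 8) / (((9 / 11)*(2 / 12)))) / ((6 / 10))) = 190825 / 6846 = 27.87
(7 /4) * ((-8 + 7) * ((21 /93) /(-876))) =49 /108624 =0.00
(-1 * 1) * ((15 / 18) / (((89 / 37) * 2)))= -185 / 1068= -0.17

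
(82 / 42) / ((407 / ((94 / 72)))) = 1927 / 307692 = 0.01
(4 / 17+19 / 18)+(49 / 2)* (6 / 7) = 6821 / 306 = 22.29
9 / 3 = 3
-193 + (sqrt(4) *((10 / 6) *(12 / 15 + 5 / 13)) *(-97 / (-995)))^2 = -290401664981 / 1505828025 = -192.85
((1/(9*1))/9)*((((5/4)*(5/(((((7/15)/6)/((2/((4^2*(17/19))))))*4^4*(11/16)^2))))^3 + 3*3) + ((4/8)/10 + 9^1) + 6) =1470470952987435131/4952357253511557120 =0.30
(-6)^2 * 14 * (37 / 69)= 6216 / 23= 270.26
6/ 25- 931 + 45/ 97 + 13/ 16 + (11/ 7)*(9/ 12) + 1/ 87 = -21934833167/ 23629200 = -928.29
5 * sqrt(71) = 42.13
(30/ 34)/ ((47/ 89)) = 1335/ 799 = 1.67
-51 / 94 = -0.54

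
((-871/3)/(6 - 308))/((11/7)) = 6097/9966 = 0.61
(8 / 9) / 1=8 / 9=0.89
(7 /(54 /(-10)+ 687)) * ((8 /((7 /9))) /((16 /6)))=45 /1136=0.04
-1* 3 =-3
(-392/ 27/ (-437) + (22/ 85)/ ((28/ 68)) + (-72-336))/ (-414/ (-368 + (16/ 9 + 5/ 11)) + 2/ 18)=-870183551006/ 2655332175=-327.71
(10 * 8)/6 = 40/3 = 13.33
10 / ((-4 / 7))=-35 / 2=-17.50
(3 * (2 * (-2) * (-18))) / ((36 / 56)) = 336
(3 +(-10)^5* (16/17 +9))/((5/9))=-152099541/85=-1789406.36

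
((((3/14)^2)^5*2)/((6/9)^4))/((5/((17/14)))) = 0.00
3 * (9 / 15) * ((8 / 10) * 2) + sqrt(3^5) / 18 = 3.75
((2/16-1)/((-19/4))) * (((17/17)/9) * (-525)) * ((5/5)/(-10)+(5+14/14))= -14455/228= -63.40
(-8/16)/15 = -1/30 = -0.03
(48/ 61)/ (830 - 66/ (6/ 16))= 8/ 6649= 0.00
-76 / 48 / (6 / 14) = -3.69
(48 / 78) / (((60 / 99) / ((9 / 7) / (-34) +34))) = 266739 / 7735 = 34.48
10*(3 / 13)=30 / 13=2.31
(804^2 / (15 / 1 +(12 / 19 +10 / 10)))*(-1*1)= -3070476 / 79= -38866.78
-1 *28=-28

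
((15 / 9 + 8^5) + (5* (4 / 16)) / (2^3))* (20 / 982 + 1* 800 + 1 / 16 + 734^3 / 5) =3257752755178313779 / 1256960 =2591771221978.67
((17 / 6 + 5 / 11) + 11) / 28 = 943 / 1848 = 0.51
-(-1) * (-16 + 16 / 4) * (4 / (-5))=48 / 5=9.60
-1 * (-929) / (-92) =-929 / 92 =-10.10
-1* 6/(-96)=1/16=0.06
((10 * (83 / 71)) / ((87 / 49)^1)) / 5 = 8134 / 6177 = 1.32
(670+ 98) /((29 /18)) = 13824 /29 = 476.69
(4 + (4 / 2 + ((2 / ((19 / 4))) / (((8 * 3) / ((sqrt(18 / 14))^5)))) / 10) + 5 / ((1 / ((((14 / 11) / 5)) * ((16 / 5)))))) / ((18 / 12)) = 27 * sqrt(7) / 32585 + 1108 / 165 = 6.72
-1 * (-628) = 628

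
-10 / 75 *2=-4 / 15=-0.27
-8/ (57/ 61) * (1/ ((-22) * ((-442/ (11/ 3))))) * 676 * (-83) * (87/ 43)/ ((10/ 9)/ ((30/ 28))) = 34357518/ 97223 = 353.39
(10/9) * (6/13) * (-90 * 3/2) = -900/13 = -69.23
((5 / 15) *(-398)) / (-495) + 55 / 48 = 33593 / 23760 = 1.41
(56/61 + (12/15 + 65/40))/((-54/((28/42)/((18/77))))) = -209363/1185840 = -0.18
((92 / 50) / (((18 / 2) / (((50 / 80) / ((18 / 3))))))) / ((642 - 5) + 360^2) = 23 / 140655960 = 0.00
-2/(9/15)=-10/3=-3.33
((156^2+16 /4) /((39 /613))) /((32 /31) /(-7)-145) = -3237731140 /1228383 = -2635.77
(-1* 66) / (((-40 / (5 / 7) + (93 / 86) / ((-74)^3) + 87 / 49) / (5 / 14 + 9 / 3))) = 378358459248 / 92594499005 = 4.09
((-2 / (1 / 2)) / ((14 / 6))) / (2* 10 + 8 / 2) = -0.07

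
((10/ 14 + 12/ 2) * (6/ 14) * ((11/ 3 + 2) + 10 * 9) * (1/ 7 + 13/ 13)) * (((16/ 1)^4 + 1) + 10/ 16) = 1010328027/ 49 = 20618939.33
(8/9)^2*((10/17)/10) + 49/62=71441/85374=0.84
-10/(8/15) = -75/4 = -18.75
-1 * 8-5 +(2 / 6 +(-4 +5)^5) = -35 / 3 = -11.67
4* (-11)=-44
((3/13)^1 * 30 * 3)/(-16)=-135/104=-1.30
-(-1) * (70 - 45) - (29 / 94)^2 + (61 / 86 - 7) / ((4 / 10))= 871798 / 94987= 9.18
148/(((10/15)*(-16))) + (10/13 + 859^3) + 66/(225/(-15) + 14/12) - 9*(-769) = 5471364560087/8632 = 633846682.12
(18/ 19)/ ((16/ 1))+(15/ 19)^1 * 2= 249/ 152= 1.64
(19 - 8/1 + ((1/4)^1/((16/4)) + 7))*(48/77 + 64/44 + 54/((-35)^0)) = 623951/616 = 1012.91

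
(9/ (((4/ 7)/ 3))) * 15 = 2835/ 4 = 708.75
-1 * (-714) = 714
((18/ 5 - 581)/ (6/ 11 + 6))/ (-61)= 31757/ 21960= 1.45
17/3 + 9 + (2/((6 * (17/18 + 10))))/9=14.67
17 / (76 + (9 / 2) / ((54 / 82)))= 102 / 497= 0.21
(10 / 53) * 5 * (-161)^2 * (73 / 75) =3784466 / 159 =23801.67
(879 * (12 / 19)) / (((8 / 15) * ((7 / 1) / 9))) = 1338.33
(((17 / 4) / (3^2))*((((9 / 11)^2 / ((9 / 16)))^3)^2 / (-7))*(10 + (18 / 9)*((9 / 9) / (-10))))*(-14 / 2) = 206308657594368 / 15692141883605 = 13.15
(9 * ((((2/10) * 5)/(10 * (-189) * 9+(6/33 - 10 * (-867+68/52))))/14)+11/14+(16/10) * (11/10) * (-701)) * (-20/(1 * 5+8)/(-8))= -73637174457/310560640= -237.11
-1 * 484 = -484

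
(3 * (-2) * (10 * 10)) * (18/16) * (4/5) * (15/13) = -8100/13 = -623.08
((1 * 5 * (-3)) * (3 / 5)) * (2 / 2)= -9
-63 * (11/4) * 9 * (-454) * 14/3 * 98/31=323746038/31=10443420.58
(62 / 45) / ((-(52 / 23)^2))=-16399 / 60840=-0.27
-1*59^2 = -3481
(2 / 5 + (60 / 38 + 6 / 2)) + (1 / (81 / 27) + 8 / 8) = 1799 / 285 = 6.31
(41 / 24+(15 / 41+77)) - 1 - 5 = 71905 / 984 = 73.07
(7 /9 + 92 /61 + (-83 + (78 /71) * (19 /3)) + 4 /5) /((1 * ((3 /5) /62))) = -881566468 /116937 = -7538.82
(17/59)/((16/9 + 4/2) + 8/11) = 1683/26314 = 0.06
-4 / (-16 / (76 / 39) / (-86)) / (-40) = 1.05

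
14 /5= 2.80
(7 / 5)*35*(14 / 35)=98 / 5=19.60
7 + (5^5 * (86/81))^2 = 72226608427/6561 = 11008475.60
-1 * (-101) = 101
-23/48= -0.48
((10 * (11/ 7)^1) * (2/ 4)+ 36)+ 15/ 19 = 5938/ 133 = 44.65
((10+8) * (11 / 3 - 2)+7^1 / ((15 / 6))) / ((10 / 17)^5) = 58214137 / 125000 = 465.71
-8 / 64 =-1 / 8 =-0.12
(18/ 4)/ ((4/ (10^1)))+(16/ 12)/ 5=691/ 60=11.52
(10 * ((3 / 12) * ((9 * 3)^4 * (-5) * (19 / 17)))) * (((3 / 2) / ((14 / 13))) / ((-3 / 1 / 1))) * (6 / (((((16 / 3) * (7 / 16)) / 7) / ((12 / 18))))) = 9844944525 / 238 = 41365313.13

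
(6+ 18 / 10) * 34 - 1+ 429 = 3466 / 5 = 693.20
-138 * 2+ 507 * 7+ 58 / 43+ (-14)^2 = 149225 / 43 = 3470.35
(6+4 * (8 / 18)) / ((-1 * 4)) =-35 / 18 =-1.94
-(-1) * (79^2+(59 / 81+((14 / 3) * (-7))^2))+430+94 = 634460 / 81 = 7832.84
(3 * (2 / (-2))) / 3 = -1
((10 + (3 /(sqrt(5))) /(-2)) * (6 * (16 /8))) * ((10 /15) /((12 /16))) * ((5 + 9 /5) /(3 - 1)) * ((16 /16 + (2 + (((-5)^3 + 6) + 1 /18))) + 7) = -1066784 /27 + 266696 * sqrt(5) /225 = -36860.07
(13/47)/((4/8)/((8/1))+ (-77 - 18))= -0.00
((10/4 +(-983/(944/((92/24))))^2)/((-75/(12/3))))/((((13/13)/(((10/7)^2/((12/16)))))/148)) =-3125808211/7894908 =-395.93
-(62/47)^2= -3844/2209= -1.74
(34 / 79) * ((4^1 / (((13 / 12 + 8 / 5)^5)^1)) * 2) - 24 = -204889462254696 / 8545873727279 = -23.98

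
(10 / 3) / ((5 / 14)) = 28 / 3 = 9.33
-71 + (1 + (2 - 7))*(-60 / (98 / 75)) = 5521 / 49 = 112.67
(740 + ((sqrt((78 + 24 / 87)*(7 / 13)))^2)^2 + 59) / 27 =95.39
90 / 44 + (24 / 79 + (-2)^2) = 11035 / 1738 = 6.35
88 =88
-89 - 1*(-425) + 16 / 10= 1688 / 5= 337.60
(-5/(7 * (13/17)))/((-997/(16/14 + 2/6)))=2635/1905267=0.00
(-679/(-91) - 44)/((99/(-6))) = 950/429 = 2.21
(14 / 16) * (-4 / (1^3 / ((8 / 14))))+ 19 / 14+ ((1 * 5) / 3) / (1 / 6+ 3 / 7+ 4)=-757 / 2702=-0.28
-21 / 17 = -1.24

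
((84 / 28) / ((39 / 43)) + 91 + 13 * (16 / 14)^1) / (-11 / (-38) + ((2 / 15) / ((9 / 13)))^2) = 6879791700 / 20580833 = 334.28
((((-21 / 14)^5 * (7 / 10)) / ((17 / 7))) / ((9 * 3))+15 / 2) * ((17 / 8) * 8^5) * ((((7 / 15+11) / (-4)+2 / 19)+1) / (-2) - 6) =-1256187328 / 475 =-2644604.90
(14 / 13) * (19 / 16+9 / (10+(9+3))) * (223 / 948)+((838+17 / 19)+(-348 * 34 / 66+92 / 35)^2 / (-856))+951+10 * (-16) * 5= 28338652189757891 / 29709853773600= 953.85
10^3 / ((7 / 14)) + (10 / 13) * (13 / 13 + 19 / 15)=78068 / 39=2001.74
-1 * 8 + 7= -1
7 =7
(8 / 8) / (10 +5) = 1 / 15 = 0.07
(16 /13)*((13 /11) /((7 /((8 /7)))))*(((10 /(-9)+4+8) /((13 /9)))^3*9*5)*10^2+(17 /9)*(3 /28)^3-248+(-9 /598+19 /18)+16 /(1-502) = 8391337206460864429 /18339337912896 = 457559.44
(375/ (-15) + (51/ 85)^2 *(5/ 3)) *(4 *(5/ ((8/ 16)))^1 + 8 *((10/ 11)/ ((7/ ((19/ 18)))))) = -694912/ 693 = -1002.76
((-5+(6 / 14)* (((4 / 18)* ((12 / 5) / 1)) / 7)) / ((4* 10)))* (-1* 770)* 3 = 40161 / 140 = 286.86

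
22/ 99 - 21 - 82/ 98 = -9532/ 441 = -21.61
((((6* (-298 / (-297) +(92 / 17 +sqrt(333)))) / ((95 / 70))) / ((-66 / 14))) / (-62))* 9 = 3174220 / 3634719 +2646* sqrt(37) / 6479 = 3.36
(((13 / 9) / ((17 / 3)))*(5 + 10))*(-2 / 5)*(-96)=2496 / 17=146.82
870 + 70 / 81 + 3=70783 / 81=873.86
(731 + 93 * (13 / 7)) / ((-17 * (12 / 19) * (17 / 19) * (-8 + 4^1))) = 1141843 / 48552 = 23.52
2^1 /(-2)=-1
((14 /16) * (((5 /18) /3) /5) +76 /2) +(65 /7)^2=2629927 /21168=124.24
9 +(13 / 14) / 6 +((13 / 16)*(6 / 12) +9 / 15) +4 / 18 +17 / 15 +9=206807 / 10080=20.52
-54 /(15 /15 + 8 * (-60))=54 /479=0.11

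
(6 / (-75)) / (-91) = 2 / 2275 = 0.00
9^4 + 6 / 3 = 6563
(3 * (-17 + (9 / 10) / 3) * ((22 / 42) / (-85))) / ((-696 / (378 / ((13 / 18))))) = -148797 / 640900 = -0.23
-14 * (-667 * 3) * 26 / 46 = 15834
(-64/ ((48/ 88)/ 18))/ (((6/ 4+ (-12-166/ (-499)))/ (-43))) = -90634368/ 10147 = -8932.13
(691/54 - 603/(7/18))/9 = -581279/3402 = -170.86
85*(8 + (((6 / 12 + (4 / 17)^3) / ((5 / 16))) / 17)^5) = 680.00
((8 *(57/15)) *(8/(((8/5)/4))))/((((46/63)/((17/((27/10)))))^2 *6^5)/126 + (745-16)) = 1506730400/1808646327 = 0.83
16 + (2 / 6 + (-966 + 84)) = -2597 / 3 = -865.67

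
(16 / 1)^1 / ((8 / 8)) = 16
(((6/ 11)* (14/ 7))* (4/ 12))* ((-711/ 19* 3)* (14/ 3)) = -39816/ 209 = -190.51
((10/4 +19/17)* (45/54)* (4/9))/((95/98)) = 4018/2907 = 1.38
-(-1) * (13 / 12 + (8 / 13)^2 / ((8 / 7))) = 2869 / 2028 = 1.41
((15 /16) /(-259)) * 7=-15 /592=-0.03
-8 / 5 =-1.60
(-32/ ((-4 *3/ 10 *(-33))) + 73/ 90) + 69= 22771/ 330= 69.00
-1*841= -841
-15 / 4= -3.75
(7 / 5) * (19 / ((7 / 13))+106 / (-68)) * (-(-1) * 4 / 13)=16054 / 1105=14.53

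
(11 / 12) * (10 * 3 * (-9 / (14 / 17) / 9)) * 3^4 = -75735 / 28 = -2704.82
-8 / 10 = -4 / 5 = -0.80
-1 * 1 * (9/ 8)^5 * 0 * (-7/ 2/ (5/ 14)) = 0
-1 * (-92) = 92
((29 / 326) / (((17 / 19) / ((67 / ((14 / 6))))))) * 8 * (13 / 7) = 5759052 / 135779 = 42.41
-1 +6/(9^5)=-19681/19683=-1.00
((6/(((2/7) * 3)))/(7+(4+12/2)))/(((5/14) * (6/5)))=49/51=0.96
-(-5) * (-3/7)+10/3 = 25/21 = 1.19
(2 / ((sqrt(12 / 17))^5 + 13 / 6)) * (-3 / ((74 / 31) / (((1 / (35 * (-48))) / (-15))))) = -572202371 / 11965690235800 + 1935144 * sqrt(51) / 1495711279475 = -0.00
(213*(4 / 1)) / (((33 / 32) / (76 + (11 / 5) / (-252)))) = 217541728 / 3465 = 62782.61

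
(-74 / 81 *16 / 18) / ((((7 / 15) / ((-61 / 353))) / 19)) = 3430640 / 600453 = 5.71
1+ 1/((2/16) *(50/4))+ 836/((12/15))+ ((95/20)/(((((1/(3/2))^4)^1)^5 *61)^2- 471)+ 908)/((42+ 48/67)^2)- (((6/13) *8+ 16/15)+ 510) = 19976557629653587122638171969729/37523214108536432819043599280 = 532.38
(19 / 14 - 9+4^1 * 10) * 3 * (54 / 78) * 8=48924 / 91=537.63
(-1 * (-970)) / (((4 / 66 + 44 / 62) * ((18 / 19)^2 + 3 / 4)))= 119407970 / 156221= 764.35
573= 573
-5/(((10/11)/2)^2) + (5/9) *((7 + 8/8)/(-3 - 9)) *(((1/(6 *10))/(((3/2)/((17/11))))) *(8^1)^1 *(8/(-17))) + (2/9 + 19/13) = -3907924/173745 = -22.49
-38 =-38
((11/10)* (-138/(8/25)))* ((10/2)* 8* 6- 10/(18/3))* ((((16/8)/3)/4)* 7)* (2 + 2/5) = -1266265/4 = -316566.25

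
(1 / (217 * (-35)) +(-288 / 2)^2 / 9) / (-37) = -17498879 / 281015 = -62.27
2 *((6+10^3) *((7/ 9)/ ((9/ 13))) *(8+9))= 3112564/ 81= 38426.72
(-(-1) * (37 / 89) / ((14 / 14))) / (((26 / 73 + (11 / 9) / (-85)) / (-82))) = -169433730 / 1698743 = -99.74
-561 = -561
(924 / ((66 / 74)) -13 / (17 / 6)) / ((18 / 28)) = 1604.42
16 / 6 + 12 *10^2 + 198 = 4202 / 3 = 1400.67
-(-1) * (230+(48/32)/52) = 23923/104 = 230.03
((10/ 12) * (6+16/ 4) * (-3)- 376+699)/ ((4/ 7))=1043/ 2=521.50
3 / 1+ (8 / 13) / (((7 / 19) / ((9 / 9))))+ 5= 880 / 91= 9.67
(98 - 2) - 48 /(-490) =23544 /245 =96.10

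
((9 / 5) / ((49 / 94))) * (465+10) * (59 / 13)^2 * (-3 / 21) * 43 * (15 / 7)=-180450340650 / 405769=-444711.99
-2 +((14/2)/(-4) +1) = -11/4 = -2.75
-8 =-8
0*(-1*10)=0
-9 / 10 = -0.90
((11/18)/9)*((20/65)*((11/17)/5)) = 242/89505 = 0.00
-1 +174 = 173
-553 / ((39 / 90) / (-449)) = 7448910 / 13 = 572993.08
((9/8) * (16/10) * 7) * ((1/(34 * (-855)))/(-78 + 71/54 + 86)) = -189/4061725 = -0.00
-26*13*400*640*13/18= -562432000/9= -62492444.44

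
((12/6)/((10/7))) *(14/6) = 49/15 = 3.27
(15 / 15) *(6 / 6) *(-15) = -15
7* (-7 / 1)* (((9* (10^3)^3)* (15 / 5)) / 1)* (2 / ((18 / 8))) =-1176000000000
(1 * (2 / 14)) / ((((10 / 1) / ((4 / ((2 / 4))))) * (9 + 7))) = 1 / 140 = 0.01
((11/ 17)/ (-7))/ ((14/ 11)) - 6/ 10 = -5603/ 8330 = -0.67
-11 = -11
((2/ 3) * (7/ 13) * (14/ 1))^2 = 38416/ 1521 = 25.26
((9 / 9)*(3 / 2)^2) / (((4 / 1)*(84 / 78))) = 117 / 224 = 0.52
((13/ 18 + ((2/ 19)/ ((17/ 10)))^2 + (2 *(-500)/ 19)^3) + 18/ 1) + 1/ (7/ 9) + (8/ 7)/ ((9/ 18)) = -36408430899341/ 249763626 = -145771.55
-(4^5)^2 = -1048576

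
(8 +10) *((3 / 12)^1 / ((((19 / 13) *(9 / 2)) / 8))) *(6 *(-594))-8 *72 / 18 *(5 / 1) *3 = -379776 / 19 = -19988.21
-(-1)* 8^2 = 64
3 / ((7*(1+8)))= 1 / 21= 0.05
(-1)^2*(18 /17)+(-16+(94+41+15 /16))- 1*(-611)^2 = -101510401 /272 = -373200.00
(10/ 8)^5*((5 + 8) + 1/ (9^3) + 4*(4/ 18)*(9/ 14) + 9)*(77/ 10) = 791924375/ 1492992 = 530.43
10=10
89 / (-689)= -89 / 689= -0.13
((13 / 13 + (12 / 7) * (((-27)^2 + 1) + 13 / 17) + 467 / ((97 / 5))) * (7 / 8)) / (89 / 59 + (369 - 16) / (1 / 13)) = 43511851 / 178646064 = 0.24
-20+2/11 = -218/11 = -19.82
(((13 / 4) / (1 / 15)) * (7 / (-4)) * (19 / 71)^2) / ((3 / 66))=-134.41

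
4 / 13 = 0.31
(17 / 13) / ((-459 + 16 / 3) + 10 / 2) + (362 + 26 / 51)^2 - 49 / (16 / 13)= 47832894533575 / 364098384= 131373.54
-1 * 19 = -19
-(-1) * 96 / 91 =96 / 91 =1.05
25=25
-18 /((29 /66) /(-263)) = 312444 /29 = 10773.93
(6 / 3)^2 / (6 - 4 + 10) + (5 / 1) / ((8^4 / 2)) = 0.34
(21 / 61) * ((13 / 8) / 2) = 0.28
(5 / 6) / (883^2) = 5 / 4678134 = 0.00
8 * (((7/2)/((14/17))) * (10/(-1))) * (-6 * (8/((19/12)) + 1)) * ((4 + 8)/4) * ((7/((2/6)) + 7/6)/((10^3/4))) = 16422/5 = 3284.40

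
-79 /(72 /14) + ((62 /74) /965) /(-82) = -809540023 /52700580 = -15.36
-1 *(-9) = 9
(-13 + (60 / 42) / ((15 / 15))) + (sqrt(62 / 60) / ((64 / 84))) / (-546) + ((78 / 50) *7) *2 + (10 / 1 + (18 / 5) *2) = 4807 / 175 - sqrt(930) / 12480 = 27.47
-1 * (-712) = 712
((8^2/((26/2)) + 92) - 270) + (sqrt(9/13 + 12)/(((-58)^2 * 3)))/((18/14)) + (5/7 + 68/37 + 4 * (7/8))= -1124745/6734 + 7 * sqrt(2145)/1180764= -167.02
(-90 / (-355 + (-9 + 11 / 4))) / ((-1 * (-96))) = 3 / 1156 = 0.00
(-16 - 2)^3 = -5832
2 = 2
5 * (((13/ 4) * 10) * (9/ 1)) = 2925/ 2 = 1462.50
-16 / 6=-8 / 3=-2.67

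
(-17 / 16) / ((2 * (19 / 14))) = -119 / 304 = -0.39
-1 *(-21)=21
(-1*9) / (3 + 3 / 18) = -54 / 19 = -2.84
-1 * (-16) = 16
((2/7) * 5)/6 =5/21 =0.24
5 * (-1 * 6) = -30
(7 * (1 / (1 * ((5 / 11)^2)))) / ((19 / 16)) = 13552 / 475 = 28.53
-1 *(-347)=347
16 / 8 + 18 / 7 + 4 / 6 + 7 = 257 / 21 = 12.24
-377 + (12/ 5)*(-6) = -1957/ 5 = -391.40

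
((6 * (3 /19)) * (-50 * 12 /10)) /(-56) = 135 /133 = 1.02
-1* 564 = -564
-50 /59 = -0.85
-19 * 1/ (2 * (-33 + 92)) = -19/ 118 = -0.16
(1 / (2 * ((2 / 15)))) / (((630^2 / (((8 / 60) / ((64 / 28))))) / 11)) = 11 / 1814400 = 0.00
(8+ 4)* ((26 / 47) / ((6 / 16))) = 832 / 47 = 17.70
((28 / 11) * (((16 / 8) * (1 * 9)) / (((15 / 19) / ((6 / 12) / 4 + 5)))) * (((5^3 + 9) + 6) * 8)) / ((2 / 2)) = 3664416 / 11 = 333128.73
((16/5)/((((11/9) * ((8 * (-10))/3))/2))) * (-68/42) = 0.32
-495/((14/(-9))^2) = -40095/196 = -204.57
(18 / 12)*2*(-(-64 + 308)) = -732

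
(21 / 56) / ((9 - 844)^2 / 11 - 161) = 11 / 1854544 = 0.00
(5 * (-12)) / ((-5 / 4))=48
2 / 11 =0.18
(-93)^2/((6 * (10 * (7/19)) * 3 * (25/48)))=219108/875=250.41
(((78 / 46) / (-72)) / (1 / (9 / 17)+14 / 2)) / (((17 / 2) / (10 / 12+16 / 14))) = -1079 / 1751680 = -0.00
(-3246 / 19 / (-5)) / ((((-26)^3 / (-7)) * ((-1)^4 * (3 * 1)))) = 3787 / 834860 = 0.00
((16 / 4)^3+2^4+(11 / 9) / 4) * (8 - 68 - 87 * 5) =-159005 / 4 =-39751.25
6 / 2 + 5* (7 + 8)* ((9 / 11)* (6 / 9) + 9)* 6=47283 / 11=4298.45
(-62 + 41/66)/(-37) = 4051/2442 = 1.66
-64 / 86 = -32 / 43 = -0.74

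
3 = 3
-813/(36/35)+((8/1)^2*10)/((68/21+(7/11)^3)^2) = -84557399337005/114569274252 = -738.05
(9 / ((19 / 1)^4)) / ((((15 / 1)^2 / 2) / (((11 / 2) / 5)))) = 11 / 16290125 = 0.00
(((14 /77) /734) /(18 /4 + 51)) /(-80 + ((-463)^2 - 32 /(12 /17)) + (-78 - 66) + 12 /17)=34 /1630977885911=0.00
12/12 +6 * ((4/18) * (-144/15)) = -11.80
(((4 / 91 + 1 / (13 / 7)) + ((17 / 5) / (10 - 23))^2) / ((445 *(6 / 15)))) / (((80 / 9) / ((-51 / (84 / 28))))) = -184059 / 26321750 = -0.01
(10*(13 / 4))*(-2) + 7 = -58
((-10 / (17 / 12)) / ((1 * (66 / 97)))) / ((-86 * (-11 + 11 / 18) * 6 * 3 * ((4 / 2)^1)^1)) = -485 / 1503667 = -0.00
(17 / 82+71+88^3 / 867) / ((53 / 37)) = 2254895329 / 3767982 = 598.44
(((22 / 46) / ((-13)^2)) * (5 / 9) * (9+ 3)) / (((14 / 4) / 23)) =440 / 3549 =0.12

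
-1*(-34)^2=-1156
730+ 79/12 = 8839/12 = 736.58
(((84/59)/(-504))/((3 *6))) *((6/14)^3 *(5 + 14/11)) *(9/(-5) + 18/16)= 1863/35617120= 0.00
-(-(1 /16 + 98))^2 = -2461761 /256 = -9616.25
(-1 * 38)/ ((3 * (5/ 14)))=-532/ 15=-35.47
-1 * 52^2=-2704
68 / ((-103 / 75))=-5100 / 103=-49.51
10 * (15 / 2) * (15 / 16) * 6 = 3375 / 8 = 421.88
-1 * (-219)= 219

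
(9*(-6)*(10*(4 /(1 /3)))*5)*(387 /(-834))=2089800 /139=15034.53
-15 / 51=-5 / 17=-0.29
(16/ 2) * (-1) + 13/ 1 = 5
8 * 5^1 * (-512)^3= -5368709120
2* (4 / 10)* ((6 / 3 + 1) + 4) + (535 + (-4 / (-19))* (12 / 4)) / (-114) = 9763 / 10830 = 0.90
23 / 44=0.52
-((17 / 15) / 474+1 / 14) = -0.07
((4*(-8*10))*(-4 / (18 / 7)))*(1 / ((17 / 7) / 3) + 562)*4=171584000 / 153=1121464.05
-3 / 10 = -0.30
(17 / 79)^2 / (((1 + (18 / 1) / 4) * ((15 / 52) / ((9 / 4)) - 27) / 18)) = -101439 / 17986562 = -0.01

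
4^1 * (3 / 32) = 3 / 8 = 0.38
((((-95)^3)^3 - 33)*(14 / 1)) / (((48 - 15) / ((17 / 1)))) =-149999359514457039104 / 33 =-4545435136801728457.70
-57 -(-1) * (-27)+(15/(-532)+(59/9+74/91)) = -4771591/62244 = -76.66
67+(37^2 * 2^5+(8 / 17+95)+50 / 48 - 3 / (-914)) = 43971.52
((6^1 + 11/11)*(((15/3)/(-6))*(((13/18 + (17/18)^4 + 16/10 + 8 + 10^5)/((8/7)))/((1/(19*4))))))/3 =-48871760881223/3779136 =-12931993.15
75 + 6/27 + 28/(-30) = 3343/45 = 74.29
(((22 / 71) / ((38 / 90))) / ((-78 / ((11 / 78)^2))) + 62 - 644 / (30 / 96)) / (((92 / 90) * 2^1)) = -1066311009177 / 1090661104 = -977.67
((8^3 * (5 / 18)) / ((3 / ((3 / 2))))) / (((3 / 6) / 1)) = 1280 / 9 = 142.22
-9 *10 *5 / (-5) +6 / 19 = 1716 / 19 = 90.32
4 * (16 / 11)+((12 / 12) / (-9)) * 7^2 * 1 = 37 / 99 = 0.37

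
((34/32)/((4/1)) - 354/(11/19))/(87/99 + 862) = -1290831/1822400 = -0.71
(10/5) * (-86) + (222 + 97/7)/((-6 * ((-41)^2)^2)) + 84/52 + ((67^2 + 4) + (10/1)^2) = 6823500701765/1542865506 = 4422.62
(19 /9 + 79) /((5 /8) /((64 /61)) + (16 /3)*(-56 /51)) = -6353920 /412087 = -15.42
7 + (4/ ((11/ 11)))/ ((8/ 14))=14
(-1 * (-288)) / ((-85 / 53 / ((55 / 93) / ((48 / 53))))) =-61798 / 527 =-117.26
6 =6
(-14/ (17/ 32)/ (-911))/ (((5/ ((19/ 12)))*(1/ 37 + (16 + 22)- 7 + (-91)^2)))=11248/ 10206320175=0.00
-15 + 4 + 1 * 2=-9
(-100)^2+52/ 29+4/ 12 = 870185/ 87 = 10002.13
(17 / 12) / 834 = 17 / 10008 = 0.00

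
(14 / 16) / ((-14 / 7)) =-7 / 16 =-0.44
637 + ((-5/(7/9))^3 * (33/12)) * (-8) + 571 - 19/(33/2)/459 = 36642003784/5195421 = 7052.75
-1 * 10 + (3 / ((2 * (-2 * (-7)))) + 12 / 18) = -775 / 84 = -9.23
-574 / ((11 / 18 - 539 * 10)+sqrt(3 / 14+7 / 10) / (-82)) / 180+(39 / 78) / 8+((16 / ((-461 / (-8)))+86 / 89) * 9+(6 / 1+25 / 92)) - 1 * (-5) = 188350593414298106187237 / 8359851520968695498896 - 423612 * sqrt(70) / 2768406228365215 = 22.53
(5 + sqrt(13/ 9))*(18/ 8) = 3*sqrt(13)/ 4 + 45/ 4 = 13.95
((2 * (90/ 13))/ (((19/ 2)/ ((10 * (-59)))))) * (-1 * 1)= 859.92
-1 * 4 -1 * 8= -12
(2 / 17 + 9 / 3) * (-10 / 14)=-265 / 119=-2.23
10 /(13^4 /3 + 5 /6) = 60 /57127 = 0.00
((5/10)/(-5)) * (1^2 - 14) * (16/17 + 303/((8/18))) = 887.50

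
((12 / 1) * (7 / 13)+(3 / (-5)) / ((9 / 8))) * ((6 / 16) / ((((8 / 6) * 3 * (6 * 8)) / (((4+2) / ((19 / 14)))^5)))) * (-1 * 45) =-28327324536 / 32189287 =-880.02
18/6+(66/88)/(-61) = 729/244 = 2.99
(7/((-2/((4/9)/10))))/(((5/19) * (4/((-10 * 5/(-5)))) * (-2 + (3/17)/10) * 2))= 2261/6066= 0.37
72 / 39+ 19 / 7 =4.56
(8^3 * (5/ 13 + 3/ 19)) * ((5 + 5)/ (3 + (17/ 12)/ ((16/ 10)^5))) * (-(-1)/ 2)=134888816640/ 304494931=442.99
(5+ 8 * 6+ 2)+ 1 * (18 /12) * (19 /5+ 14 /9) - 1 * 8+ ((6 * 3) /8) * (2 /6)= 3347 /60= 55.78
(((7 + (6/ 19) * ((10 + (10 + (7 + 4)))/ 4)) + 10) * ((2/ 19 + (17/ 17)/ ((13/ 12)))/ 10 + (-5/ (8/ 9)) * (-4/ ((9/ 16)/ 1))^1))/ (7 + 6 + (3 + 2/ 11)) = 402604983/ 8353540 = 48.20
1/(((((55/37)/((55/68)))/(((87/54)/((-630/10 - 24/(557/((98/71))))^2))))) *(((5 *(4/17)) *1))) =1678134669257/8955508721715360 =0.00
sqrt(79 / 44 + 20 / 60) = sqrt(9273) / 66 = 1.46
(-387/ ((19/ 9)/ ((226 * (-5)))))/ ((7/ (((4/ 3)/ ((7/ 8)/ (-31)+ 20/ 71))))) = 92401853760/ 593579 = 155669.01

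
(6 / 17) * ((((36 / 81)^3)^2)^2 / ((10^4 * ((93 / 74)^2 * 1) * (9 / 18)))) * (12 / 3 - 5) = -22968008704 / 8651346257793931875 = -0.00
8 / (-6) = -4 / 3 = -1.33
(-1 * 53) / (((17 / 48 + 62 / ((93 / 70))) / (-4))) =10176 / 2257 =4.51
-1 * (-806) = 806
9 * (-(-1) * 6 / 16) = 3.38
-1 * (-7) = 7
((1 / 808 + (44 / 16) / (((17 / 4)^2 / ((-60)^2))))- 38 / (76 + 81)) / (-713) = -20085162317 / 26139566792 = -0.77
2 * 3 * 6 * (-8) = -288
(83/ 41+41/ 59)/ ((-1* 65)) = -506/ 12095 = -0.04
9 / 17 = 0.53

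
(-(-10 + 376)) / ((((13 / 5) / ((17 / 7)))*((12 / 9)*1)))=-46665 / 182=-256.40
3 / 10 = 0.30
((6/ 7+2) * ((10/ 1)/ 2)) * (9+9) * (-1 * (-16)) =28800/ 7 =4114.29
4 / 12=1 / 3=0.33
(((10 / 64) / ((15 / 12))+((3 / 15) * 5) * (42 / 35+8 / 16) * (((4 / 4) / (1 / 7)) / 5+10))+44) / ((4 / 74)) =469937 / 400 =1174.84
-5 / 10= -0.50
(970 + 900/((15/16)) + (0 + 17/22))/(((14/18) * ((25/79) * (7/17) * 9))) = 57046611/26950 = 2116.76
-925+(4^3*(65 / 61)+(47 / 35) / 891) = -1629881158 / 1902285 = -856.80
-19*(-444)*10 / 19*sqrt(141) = 4440*sqrt(141) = 52722.08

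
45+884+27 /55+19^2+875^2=42180352 /55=766915.49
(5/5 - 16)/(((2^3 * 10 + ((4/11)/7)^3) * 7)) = -978285/36522704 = -0.03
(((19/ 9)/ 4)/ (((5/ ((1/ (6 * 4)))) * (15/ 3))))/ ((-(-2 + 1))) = 0.00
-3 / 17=-0.18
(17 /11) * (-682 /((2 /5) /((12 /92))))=-7905 /23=-343.70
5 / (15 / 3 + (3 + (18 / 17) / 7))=119 / 194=0.61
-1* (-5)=5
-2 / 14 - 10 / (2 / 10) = -351 / 7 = -50.14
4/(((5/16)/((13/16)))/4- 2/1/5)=-1040/79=-13.16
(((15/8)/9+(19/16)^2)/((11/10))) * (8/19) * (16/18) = 565/1026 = 0.55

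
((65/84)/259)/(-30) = -13/130536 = -0.00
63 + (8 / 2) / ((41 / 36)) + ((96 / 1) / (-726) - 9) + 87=716269 / 4961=144.38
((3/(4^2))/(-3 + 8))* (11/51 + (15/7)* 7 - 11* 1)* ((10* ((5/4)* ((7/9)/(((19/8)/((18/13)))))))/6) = 7525/50388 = 0.15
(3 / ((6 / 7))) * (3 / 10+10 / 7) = 121 / 20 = 6.05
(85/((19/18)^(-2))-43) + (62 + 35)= 48181/324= 148.71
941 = 941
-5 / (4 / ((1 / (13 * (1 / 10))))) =-25 / 26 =-0.96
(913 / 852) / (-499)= -0.00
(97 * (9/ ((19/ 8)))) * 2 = 13968/ 19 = 735.16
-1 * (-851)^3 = 616295051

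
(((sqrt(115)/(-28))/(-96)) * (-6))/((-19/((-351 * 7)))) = -351 * sqrt(115)/1216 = -3.10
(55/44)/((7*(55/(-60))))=-15/77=-0.19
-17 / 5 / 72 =-17 / 360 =-0.05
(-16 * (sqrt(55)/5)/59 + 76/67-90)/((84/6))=-2977/469-8 * sqrt(55)/2065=-6.38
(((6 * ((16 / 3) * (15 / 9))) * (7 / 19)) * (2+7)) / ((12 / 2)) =560 / 19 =29.47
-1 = -1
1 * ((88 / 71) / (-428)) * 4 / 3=-88 / 22791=-0.00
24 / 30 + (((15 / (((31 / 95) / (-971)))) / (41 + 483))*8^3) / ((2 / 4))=-1771087756 / 20305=-87224.22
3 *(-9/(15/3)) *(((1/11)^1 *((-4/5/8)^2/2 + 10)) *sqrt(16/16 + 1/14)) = -54027 *sqrt(210)/154000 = -5.08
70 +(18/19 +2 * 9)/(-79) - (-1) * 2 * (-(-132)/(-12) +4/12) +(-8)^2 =506258/4503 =112.43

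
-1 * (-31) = 31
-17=-17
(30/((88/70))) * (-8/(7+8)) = -140/11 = -12.73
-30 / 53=-0.57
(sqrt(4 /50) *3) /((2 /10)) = 3 *sqrt(2) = 4.24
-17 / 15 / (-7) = 17 / 105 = 0.16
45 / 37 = 1.22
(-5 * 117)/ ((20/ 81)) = -9477/ 4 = -2369.25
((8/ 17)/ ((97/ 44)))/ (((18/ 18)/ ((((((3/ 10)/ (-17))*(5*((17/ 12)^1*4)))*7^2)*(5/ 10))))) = -4312/ 1649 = -2.61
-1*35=-35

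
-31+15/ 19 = -574/ 19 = -30.21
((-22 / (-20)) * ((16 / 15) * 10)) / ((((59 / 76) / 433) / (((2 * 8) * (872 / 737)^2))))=6405815468032 / 43700415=146584.77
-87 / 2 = -43.50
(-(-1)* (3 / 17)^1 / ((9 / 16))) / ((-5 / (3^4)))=-432 / 85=-5.08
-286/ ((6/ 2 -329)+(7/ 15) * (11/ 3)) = 12870/ 14593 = 0.88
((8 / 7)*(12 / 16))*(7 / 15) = 2 / 5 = 0.40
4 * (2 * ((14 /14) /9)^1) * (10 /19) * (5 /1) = 400 /171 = 2.34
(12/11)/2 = 6/11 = 0.55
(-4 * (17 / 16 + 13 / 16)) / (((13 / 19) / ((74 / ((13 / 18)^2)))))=-1555.11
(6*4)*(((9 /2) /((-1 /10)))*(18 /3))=-6480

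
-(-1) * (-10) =-10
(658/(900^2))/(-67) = -329/27135000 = -0.00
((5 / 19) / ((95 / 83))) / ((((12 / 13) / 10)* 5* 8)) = 1079 / 17328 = 0.06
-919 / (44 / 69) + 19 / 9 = -569863 / 396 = -1439.05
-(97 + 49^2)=-2498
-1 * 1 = -1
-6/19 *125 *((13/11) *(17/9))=-55250/627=-88.12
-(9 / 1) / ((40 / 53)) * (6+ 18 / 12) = -1431 / 16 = -89.44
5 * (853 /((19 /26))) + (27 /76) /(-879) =129963071 /22268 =5836.32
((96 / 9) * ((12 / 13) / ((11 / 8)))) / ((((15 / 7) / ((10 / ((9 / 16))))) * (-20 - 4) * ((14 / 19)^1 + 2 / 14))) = -3813376 / 1355211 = -2.81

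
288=288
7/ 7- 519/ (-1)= 520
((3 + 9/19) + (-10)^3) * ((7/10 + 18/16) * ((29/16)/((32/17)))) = -340707863/194560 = -1751.17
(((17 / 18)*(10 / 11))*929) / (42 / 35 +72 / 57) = 7501675 / 23166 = 323.82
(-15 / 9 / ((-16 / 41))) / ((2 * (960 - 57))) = 205 / 86688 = 0.00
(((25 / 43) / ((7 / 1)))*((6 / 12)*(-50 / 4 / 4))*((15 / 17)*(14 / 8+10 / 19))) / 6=-540625 / 12444544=-0.04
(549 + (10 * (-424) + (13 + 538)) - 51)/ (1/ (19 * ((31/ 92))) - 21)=1879499/ 12277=153.09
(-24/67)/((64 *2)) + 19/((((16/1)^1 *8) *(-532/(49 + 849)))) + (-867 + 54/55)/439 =-6453235139/2898945280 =-2.23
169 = 169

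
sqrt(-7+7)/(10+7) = 0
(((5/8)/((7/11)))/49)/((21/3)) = 55/19208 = 0.00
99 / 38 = 2.61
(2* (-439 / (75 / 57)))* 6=-100092 / 25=-4003.68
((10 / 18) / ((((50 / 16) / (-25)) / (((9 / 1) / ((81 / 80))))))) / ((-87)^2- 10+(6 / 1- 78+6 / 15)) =-0.01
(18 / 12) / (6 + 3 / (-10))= 5 / 19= 0.26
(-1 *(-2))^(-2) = 1/ 4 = 0.25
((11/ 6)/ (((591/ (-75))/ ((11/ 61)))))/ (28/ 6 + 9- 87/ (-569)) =-344245/ 113392412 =-0.00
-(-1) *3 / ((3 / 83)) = 83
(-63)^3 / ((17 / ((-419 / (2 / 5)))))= 523848465 / 34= 15407307.79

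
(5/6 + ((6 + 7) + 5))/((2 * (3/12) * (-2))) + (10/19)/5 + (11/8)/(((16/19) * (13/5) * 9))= -5309105/284544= -18.66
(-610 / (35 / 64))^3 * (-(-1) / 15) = -476013658112 / 5145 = -92519661.44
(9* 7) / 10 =63 / 10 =6.30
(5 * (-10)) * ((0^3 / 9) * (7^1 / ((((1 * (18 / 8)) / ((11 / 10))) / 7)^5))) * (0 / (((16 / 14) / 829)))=0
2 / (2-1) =2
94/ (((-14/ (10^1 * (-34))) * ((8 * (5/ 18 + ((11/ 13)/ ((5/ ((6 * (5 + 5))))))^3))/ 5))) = 394965675/ 289872863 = 1.36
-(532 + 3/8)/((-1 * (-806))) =-0.66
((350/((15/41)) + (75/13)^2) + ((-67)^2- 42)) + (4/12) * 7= 919239/169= 5439.28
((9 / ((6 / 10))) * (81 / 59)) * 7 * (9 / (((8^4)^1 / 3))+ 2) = 69902595 / 241664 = 289.26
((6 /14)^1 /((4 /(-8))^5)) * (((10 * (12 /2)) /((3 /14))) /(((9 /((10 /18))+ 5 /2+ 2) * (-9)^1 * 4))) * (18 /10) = 640 /69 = 9.28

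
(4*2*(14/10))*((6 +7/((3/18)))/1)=537.60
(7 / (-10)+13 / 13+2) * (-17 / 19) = -391 / 190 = -2.06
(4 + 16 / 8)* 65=390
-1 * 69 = -69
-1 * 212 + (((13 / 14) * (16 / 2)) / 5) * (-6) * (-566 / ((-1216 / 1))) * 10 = -67429 / 266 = -253.49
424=424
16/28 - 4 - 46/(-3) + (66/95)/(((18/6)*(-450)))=1781173/149625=11.90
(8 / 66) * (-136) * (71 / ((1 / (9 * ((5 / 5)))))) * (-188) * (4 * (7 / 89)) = 609950208 / 979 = 623033.92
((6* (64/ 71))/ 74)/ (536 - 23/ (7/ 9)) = 1344/ 9312715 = 0.00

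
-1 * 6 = -6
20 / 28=5 / 7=0.71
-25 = -25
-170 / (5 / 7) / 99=-238 / 99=-2.40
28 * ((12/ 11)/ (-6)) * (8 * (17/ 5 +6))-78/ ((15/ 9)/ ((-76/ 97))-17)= -90847096/ 239855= -378.76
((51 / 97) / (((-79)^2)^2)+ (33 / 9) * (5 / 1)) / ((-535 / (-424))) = 88106641290112 / 6063943360485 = 14.53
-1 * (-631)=631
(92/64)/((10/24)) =69/20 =3.45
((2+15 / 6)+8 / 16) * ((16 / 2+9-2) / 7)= 75 / 7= 10.71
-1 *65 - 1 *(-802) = 737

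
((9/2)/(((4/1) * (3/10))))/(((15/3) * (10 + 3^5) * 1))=3/1012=0.00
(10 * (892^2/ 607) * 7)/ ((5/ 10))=111392960/ 607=183513.94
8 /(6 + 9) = 8 /15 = 0.53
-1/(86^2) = -1/7396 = -0.00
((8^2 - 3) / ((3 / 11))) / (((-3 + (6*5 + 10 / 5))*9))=671 / 783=0.86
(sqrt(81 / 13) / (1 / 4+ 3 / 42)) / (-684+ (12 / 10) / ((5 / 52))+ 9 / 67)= -6700*sqrt(13) / 2088489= -0.01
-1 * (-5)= 5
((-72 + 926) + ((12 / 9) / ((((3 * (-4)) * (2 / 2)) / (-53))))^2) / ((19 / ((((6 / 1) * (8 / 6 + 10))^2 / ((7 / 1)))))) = 332849392 / 10773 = 30896.63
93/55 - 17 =-842/55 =-15.31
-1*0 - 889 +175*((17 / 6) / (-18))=-98987 / 108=-916.55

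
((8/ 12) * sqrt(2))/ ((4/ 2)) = sqrt(2)/ 3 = 0.47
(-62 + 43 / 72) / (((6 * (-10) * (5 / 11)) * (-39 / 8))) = -48631 / 105300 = -0.46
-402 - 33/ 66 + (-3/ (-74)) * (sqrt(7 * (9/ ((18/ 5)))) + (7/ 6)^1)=-59563/ 148 + 3 * sqrt(70)/ 148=-402.28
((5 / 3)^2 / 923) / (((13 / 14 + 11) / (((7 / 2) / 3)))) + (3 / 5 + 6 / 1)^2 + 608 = 67791704848 / 104045175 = 651.56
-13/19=-0.68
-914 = -914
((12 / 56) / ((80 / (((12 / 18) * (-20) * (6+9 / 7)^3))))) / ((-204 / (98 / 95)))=2601 / 37240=0.07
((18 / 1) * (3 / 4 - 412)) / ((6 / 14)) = -34545 / 2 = -17272.50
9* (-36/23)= -324/23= -14.09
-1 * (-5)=5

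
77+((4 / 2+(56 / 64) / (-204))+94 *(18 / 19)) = 5210843 / 31008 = 168.05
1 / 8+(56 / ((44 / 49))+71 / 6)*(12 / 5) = 178.20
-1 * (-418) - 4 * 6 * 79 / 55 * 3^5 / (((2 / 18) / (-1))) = 4169542 / 55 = 75809.85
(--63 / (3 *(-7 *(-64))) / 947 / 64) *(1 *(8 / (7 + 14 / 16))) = 1 / 1272768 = 0.00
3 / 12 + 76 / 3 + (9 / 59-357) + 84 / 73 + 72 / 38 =-322309453 / 981996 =-328.22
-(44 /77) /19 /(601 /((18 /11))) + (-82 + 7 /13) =-931140453 /11430419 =-81.46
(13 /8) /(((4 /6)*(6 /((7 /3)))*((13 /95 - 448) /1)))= -8645 /4084512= -0.00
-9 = -9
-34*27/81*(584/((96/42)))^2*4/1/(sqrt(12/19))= -3723793.93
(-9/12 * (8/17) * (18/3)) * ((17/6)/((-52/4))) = 6/13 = 0.46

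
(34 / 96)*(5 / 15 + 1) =17 / 36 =0.47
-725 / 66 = -10.98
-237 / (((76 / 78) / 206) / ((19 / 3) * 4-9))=-15549807 / 19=-818410.89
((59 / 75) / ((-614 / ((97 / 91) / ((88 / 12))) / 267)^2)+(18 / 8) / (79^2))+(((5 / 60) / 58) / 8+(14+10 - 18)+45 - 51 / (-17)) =54.00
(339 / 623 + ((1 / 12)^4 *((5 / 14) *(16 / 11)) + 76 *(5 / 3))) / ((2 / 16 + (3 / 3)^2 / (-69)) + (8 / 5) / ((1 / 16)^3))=37122705985 / 1912505897412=0.02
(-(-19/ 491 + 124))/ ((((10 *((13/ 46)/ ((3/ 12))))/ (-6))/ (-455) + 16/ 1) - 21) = 29397795/ 1184783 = 24.81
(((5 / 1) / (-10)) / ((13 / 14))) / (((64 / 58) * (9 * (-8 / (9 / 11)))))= 203 / 36608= 0.01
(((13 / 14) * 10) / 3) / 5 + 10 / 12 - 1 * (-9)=439 / 42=10.45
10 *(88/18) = 440/9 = 48.89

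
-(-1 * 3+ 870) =-867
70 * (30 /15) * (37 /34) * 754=1952860 /17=114874.12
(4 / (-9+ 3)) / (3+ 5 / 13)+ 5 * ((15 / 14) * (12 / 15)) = 1889 / 462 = 4.09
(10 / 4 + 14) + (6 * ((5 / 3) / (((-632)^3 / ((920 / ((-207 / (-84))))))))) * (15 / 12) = 780972901 / 47331744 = 16.50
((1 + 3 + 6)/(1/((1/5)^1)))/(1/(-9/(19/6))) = -108/19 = -5.68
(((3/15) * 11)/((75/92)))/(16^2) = 253/24000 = 0.01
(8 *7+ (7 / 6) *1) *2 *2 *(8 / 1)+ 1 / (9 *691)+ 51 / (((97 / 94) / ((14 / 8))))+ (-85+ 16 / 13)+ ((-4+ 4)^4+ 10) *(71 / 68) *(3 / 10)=978643951373 / 533266812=1835.19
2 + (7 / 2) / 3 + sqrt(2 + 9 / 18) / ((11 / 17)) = 17 * sqrt(10) / 22 + 19 / 6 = 5.61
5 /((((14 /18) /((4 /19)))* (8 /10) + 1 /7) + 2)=1575 /1606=0.98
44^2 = 1936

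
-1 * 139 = -139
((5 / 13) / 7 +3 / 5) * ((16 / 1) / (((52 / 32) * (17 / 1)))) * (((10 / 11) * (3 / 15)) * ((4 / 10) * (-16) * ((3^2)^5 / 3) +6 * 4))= -48041299968 / 5530525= -8686.57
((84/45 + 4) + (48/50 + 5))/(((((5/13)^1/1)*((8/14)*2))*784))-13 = -4356469/336000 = -12.97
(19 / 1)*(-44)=-836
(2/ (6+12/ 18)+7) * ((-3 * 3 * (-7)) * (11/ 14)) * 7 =50589/ 20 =2529.45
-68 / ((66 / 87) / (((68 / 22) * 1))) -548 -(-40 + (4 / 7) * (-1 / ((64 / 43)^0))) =-664460 / 847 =-784.49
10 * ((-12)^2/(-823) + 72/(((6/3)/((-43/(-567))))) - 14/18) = 307190/17283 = 17.77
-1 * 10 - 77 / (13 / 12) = -1054 / 13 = -81.08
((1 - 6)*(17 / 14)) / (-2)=85 / 28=3.04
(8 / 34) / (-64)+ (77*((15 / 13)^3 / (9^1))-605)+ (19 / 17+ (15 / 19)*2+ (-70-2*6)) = -7620462303 / 11354096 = -671.16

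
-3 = -3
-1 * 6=-6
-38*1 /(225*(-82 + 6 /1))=1 /450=0.00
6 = 6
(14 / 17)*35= 490 / 17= 28.82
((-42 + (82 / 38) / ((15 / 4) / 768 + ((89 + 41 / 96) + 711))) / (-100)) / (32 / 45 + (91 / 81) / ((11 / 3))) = 291371522409 / 705933352430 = 0.41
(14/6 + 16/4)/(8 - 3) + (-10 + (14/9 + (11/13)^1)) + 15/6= -4483/1170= -3.83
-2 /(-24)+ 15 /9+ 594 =2383 /4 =595.75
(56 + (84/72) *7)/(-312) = -385/1872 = -0.21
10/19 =0.53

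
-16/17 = -0.94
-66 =-66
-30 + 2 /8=-119 /4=-29.75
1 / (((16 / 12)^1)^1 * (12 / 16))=1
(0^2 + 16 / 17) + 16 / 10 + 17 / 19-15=-18676 / 1615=-11.56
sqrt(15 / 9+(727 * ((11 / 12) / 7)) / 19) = sqrt(4252143) / 798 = 2.58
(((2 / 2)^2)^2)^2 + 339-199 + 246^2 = 60657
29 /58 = 1 /2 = 0.50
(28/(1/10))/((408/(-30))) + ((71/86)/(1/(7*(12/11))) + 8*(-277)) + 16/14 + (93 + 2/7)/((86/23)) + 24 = -245432983/112574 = -2180.19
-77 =-77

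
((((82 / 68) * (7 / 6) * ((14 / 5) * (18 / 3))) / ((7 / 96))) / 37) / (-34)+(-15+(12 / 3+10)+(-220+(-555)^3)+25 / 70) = -127960850322499 / 748510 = -170954095.90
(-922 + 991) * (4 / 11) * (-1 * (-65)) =1630.91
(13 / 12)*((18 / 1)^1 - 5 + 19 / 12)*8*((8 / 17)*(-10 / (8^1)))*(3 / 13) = -875 / 51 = -17.16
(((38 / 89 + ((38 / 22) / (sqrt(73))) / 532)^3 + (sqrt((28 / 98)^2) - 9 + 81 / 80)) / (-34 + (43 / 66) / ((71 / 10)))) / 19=2086269119726859 / 176298710064849680 - 6389876422725*sqrt(73) / 169245176954749491904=0.01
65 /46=1.41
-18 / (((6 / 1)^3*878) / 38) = -19 / 5268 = -0.00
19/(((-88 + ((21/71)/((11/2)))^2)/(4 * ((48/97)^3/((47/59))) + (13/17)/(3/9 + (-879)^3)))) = -10476788679005002650462045/79748097116147717895104528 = -0.13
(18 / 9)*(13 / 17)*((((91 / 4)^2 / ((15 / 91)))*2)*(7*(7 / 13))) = 36924979 / 1020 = 36200.96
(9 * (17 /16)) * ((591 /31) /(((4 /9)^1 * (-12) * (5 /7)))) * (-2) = 1898883 /19840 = 95.71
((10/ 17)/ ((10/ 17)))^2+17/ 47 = 64/ 47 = 1.36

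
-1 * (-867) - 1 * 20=847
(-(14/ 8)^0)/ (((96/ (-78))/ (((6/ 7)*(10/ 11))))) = 195/ 308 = 0.63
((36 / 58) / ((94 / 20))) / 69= 60 / 31349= 0.00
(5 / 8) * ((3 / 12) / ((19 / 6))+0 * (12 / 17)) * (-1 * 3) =-45 / 304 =-0.15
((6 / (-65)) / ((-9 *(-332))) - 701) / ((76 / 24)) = -221.37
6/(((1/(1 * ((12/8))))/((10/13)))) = 90/13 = 6.92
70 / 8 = 35 / 4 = 8.75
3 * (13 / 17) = 2.29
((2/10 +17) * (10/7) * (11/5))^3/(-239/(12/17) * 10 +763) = -40636345728/674723875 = -60.23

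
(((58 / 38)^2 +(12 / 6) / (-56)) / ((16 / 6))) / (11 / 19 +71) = 69561 / 5788160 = 0.01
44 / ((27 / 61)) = 99.41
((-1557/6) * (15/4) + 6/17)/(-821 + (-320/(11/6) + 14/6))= 4365801/4457536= 0.98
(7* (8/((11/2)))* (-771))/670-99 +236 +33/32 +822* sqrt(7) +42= 2343.12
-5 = -5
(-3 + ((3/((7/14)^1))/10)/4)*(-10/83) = 57/166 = 0.34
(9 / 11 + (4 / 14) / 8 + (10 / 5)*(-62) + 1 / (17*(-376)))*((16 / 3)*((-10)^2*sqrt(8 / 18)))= -24244247600 / 553707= -43785.34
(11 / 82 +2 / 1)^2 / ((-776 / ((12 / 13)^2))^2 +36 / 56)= 17364375 / 3162153644281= 0.00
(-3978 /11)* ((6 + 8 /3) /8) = -8619 /22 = -391.77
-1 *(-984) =984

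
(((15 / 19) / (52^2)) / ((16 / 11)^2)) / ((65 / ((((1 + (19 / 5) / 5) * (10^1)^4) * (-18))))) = -898425 / 1335776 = -0.67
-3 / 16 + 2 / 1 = 29 / 16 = 1.81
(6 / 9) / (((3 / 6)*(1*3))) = 4 / 9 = 0.44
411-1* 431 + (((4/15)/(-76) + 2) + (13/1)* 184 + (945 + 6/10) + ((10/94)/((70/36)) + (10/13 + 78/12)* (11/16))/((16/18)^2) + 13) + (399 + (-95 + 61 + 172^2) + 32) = 16636000750543/499279872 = 33319.99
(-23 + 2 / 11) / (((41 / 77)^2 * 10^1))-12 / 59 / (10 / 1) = -8.07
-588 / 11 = -53.45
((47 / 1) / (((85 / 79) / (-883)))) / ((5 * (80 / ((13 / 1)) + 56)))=-42621527 / 343400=-124.12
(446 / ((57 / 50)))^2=497290000 / 3249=153059.40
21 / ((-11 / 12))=-252 / 11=-22.91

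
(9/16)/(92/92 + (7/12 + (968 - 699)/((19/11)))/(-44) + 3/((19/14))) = -5643/3433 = -1.64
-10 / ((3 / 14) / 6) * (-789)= 220920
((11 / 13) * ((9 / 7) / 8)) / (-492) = -33 / 119392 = -0.00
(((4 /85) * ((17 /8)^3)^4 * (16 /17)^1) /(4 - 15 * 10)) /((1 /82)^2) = -3388885746654769 /195957882880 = -17293.95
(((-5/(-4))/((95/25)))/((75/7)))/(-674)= -7/153672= -0.00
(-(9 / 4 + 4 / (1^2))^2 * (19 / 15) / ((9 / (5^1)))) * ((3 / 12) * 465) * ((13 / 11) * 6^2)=-23928125 / 176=-135955.26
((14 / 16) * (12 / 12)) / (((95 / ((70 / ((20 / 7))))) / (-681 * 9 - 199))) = -271313 / 190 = -1427.96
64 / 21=3.05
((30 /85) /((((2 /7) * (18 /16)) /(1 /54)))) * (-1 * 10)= -0.20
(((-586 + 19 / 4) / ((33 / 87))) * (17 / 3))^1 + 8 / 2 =-381899 / 44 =-8679.52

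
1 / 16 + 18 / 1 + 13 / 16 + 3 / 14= 19.09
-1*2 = -2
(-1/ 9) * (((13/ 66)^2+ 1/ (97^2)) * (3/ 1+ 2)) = -7972385/ 368870436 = -0.02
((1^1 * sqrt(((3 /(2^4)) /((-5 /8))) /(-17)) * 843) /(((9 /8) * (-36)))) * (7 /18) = -1967 * sqrt(510) /41310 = -1.08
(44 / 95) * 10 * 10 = 880 / 19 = 46.32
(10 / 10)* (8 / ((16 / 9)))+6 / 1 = 21 / 2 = 10.50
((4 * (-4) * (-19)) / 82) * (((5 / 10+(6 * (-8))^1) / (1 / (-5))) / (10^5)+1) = 152361 / 41000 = 3.72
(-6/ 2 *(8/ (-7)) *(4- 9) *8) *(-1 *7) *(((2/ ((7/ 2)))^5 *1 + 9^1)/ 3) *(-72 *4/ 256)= -54823320/ 16807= -3261.93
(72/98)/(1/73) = 2628/49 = 53.63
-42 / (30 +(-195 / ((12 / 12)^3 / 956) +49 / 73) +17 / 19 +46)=29127 / 129228478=0.00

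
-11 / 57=-0.19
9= 9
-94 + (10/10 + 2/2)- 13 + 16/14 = -727/7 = -103.86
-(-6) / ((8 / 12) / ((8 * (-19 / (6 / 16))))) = -3648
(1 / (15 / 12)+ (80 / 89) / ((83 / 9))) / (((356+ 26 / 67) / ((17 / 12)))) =9438893 / 2645801790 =0.00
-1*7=-7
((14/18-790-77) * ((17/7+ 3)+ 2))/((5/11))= -4459312/315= -14156.55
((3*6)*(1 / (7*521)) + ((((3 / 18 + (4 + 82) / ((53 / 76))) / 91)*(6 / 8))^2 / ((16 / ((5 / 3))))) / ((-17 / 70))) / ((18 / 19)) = -377380500143291 / 813742219809792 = -0.46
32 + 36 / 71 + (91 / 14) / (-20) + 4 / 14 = 645459 / 19880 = 32.47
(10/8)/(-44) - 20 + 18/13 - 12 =-70113/2288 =-30.64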